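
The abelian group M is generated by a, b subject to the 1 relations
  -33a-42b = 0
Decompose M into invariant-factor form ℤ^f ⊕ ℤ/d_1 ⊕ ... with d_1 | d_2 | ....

Answer: M ≅ ℤ^1 ⊕ ℤ/3

Derivation:
rank_ℚ(R)=1; free=2−1=1
SNF(R) diag = [3] → torsion [3]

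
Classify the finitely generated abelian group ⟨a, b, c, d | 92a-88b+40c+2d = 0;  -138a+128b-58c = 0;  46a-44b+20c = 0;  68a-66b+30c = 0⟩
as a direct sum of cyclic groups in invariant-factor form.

rank_ℚ(R)=4; free=4−4=0
SNF(R) diag = [2, 2, 2, 2] → torsion [2, 2, 2, 2]

Answer: M ≅ ℤ/2 ⊕ ℤ/2 ⊕ ℤ/2 ⊕ ℤ/2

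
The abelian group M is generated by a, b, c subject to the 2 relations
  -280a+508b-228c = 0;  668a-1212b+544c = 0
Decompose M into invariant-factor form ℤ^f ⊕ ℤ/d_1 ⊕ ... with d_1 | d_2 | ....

Answer: M ≅ ℤ^1 ⊕ ℤ/4 ⊕ ℤ/4

Derivation:
rank_ℚ(R)=2; free=3−2=1
SNF(R) diag = [4, 4] → torsion [4, 4]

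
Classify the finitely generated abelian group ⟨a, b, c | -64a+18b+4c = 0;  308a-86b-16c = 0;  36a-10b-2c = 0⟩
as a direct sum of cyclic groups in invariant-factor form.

Answer: M ≅ ℤ/2 ⊕ ℤ/2 ⊕ ℤ/4

Derivation:
rank_ℚ(R)=3; free=3−3=0
SNF(R) diag = [2, 2, 4] → torsion [2, 2, 4]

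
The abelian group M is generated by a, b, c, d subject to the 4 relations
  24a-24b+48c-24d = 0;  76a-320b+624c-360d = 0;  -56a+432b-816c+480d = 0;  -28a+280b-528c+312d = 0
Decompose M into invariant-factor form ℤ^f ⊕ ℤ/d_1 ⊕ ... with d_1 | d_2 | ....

rank_ℚ(R)=4; free=4−4=0
SNF(R) diag = [4, 8, 24, 48] → torsion [4, 8, 24, 48]

Answer: M ≅ ℤ/4 ⊕ ℤ/8 ⊕ ℤ/24 ⊕ ℤ/48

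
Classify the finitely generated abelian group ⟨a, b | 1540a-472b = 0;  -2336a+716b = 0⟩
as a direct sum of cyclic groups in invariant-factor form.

Answer: M ≅ ℤ/4 ⊕ ℤ/12

Derivation:
rank_ℚ(R)=2; free=2−2=0
SNF(R) diag = [4, 12] → torsion [4, 12]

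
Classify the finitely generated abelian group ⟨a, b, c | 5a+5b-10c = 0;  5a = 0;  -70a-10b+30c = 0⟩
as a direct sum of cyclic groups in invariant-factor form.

Answer: M ≅ ℤ/5 ⊕ ℤ/5 ⊕ ℤ/10

Derivation:
rank_ℚ(R)=3; free=3−3=0
SNF(R) diag = [5, 5, 10] → torsion [5, 5, 10]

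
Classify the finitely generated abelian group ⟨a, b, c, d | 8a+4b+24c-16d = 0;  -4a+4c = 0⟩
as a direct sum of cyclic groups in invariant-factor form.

rank_ℚ(R)=2; free=4−2=2
SNF(R) diag = [4, 4] → torsion [4, 4]

Answer: M ≅ ℤ^2 ⊕ ℤ/4 ⊕ ℤ/4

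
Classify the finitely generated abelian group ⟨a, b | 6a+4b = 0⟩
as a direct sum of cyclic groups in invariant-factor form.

rank_ℚ(R)=1; free=2−1=1
SNF(R) diag = [2] → torsion [2]

Answer: M ≅ ℤ^1 ⊕ ℤ/2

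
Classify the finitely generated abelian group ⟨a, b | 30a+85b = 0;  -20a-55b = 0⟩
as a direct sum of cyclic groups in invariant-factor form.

rank_ℚ(R)=2; free=2−2=0
SNF(R) diag = [5, 10] → torsion [5, 10]

Answer: M ≅ ℤ/5 ⊕ ℤ/10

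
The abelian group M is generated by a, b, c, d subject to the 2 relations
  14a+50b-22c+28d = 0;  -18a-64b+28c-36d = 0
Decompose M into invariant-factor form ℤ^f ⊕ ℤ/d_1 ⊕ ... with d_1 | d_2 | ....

rank_ℚ(R)=2; free=4−2=2
SNF(R) diag = [2, 2] → torsion [2, 2]

Answer: M ≅ ℤ^2 ⊕ ℤ/2 ⊕ ℤ/2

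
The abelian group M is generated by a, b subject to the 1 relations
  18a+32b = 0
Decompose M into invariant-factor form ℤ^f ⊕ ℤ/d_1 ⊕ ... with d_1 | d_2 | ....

rank_ℚ(R)=1; free=2−1=1
SNF(R) diag = [2] → torsion [2]

Answer: M ≅ ℤ^1 ⊕ ℤ/2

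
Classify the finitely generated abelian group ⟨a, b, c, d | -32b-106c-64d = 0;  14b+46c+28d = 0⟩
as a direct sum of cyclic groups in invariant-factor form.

rank_ℚ(R)=2; free=4−2=2
SNF(R) diag = [2, 6] → torsion [2, 6]

Answer: M ≅ ℤ^2 ⊕ ℤ/2 ⊕ ℤ/6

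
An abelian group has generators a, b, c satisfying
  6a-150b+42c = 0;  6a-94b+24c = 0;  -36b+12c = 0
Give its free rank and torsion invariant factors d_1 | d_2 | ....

rank_ℚ(R)=3; free=3−3=0
SNF(R) diag = [2, 6, 12] → torsion [2, 6, 12]

Answer: M ≅ ℤ/2 ⊕ ℤ/6 ⊕ ℤ/12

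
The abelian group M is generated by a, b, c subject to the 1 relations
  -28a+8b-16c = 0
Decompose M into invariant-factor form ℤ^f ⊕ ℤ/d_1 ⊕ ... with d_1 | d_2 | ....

Answer: M ≅ ℤ^2 ⊕ ℤ/4

Derivation:
rank_ℚ(R)=1; free=3−1=2
SNF(R) diag = [4] → torsion [4]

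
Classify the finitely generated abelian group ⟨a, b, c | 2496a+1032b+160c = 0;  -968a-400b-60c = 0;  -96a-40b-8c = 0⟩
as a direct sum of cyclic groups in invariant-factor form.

rank_ℚ(R)=3; free=3−3=0
SNF(R) diag = [4, 8, 16] → torsion [4, 8, 16]

Answer: M ≅ ℤ/4 ⊕ ℤ/8 ⊕ ℤ/16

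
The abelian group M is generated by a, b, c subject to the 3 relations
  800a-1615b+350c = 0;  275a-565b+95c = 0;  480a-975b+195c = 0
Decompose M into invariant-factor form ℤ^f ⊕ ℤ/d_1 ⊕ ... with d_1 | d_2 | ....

Answer: M ≅ ℤ/5 ⊕ ℤ/15 ⊕ ℤ/45

Derivation:
rank_ℚ(R)=3; free=3−3=0
SNF(R) diag = [5, 15, 45] → torsion [5, 15, 45]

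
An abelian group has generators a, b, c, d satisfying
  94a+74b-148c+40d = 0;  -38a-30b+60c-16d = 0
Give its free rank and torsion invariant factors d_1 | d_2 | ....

Answer: M ≅ ℤ^2 ⊕ ℤ/2 ⊕ ℤ/4

Derivation:
rank_ℚ(R)=2; free=4−2=2
SNF(R) diag = [2, 4] → torsion [2, 4]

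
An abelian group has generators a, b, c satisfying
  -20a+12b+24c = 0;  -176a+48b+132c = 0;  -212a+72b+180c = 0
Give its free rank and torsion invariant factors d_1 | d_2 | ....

rank_ℚ(R)=3; free=3−3=0
SNF(R) diag = [4, 12, 36] → torsion [4, 12, 36]

Answer: M ≅ ℤ/4 ⊕ ℤ/12 ⊕ ℤ/36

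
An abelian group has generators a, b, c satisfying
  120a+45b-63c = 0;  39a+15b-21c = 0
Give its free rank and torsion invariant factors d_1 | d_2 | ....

Answer: M ≅ ℤ^1 ⊕ ℤ/3 ⊕ ℤ/3

Derivation:
rank_ℚ(R)=2; free=3−2=1
SNF(R) diag = [3, 3] → torsion [3, 3]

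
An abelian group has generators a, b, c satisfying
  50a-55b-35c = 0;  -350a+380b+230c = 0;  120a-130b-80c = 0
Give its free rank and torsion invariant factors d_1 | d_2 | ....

Answer: M ≅ ℤ/5 ⊕ ℤ/10 ⊕ ℤ/10

Derivation:
rank_ℚ(R)=3; free=3−3=0
SNF(R) diag = [5, 10, 10] → torsion [5, 10, 10]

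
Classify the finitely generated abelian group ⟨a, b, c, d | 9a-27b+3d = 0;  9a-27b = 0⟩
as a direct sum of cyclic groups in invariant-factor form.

Answer: M ≅ ℤ^2 ⊕ ℤ/3 ⊕ ℤ/9

Derivation:
rank_ℚ(R)=2; free=4−2=2
SNF(R) diag = [3, 9] → torsion [3, 9]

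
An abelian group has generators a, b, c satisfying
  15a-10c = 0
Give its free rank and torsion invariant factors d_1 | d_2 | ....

rank_ℚ(R)=1; free=3−1=2
SNF(R) diag = [5] → torsion [5]

Answer: M ≅ ℤ^2 ⊕ ℤ/5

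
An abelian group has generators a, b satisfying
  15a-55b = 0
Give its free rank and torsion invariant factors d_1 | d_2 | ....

rank_ℚ(R)=1; free=2−1=1
SNF(R) diag = [5] → torsion [5]

Answer: M ≅ ℤ^1 ⊕ ℤ/5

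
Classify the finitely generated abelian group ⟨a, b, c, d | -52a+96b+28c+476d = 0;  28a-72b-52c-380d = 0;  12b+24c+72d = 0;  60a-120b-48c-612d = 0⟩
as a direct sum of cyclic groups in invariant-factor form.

Answer: M ≅ ℤ/4 ⊕ ℤ/12 ⊕ ℤ/12 ⊕ ℤ/24

Derivation:
rank_ℚ(R)=4; free=4−4=0
SNF(R) diag = [4, 12, 12, 24] → torsion [4, 12, 12, 24]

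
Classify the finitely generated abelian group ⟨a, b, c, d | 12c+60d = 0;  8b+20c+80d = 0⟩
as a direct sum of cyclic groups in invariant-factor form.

rank_ℚ(R)=2; free=4−2=2
SNF(R) diag = [4, 12] → torsion [4, 12]

Answer: M ≅ ℤ^2 ⊕ ℤ/4 ⊕ ℤ/12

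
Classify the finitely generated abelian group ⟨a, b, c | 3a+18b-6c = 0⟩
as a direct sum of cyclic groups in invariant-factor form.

rank_ℚ(R)=1; free=3−1=2
SNF(R) diag = [3] → torsion [3]

Answer: M ≅ ℤ^2 ⊕ ℤ/3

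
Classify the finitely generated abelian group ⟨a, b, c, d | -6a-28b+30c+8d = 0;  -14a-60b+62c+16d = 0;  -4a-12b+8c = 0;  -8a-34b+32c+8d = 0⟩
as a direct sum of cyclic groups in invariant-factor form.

Answer: M ≅ ℤ/2 ⊕ ℤ/2 ⊕ ℤ/4 ⊕ ℤ/8

Derivation:
rank_ℚ(R)=4; free=4−4=0
SNF(R) diag = [2, 2, 4, 8] → torsion [2, 2, 4, 8]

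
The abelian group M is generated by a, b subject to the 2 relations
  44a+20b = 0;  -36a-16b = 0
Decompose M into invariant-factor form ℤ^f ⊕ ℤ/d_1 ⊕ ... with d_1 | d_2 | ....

rank_ℚ(R)=2; free=2−2=0
SNF(R) diag = [4, 4] → torsion [4, 4]

Answer: M ≅ ℤ/4 ⊕ ℤ/4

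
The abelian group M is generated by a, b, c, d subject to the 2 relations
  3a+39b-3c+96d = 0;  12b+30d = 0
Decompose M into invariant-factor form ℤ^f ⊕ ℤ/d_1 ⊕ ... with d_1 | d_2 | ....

Answer: M ≅ ℤ^2 ⊕ ℤ/3 ⊕ ℤ/6

Derivation:
rank_ℚ(R)=2; free=4−2=2
SNF(R) diag = [3, 6] → torsion [3, 6]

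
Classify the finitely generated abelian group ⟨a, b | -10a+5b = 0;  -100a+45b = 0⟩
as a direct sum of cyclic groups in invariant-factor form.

Answer: M ≅ ℤ/5 ⊕ ℤ/10

Derivation:
rank_ℚ(R)=2; free=2−2=0
SNF(R) diag = [5, 10] → torsion [5, 10]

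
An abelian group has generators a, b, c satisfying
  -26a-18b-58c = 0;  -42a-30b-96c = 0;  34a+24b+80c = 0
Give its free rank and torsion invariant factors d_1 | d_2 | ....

rank_ℚ(R)=3; free=3−3=0
SNF(R) diag = [2, 6, 6] → torsion [2, 6, 6]

Answer: M ≅ ℤ/2 ⊕ ℤ/6 ⊕ ℤ/6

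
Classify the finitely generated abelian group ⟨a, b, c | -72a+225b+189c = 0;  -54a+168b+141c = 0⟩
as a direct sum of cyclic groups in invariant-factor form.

rank_ℚ(R)=2; free=3−2=1
SNF(R) diag = [3, 9] → torsion [3, 9]

Answer: M ≅ ℤ^1 ⊕ ℤ/3 ⊕ ℤ/9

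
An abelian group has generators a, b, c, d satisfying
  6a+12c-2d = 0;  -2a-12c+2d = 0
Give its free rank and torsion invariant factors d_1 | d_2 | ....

Answer: M ≅ ℤ^2 ⊕ ℤ/2 ⊕ ℤ/4

Derivation:
rank_ℚ(R)=2; free=4−2=2
SNF(R) diag = [2, 4] → torsion [2, 4]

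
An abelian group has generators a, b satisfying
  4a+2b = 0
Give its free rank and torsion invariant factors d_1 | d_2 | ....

Answer: M ≅ ℤ^1 ⊕ ℤ/2

Derivation:
rank_ℚ(R)=1; free=2−1=1
SNF(R) diag = [2] → torsion [2]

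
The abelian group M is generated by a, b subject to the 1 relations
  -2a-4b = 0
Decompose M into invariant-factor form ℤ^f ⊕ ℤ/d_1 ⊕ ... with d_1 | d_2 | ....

Answer: M ≅ ℤ^1 ⊕ ℤ/2

Derivation:
rank_ℚ(R)=1; free=2−1=1
SNF(R) diag = [2] → torsion [2]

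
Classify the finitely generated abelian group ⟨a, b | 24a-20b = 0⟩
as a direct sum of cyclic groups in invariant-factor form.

Answer: M ≅ ℤ^1 ⊕ ℤ/4

Derivation:
rank_ℚ(R)=1; free=2−1=1
SNF(R) diag = [4] → torsion [4]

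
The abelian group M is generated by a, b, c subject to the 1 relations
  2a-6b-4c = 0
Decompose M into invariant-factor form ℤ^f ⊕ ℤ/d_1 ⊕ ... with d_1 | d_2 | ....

Answer: M ≅ ℤ^2 ⊕ ℤ/2

Derivation:
rank_ℚ(R)=1; free=3−1=2
SNF(R) diag = [2] → torsion [2]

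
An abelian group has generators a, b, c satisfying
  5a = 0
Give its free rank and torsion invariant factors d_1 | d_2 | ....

Answer: M ≅ ℤ^2 ⊕ ℤ/5

Derivation:
rank_ℚ(R)=1; free=3−1=2
SNF(R) diag = [5] → torsion [5]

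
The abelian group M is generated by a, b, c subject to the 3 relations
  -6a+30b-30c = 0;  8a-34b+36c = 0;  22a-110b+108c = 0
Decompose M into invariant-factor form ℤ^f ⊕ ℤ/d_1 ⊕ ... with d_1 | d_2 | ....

Answer: M ≅ ℤ/2 ⊕ ℤ/6 ⊕ ℤ/6

Derivation:
rank_ℚ(R)=3; free=3−3=0
SNF(R) diag = [2, 6, 6] → torsion [2, 6, 6]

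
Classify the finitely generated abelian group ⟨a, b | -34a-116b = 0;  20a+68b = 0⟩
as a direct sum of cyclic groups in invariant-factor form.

Answer: M ≅ ℤ/2 ⊕ ℤ/4

Derivation:
rank_ℚ(R)=2; free=2−2=0
SNF(R) diag = [2, 4] → torsion [2, 4]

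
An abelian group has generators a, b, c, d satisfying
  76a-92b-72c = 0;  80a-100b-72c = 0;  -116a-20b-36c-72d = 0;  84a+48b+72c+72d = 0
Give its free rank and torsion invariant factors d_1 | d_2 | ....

rank_ℚ(R)=4; free=4−4=0
SNF(R) diag = [4, 12, 36, 72] → torsion [4, 12, 36, 72]

Answer: M ≅ ℤ/4 ⊕ ℤ/12 ⊕ ℤ/36 ⊕ ℤ/72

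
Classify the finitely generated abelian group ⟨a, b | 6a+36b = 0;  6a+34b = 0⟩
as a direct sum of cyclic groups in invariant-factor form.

Answer: M ≅ ℤ/2 ⊕ ℤ/6

Derivation:
rank_ℚ(R)=2; free=2−2=0
SNF(R) diag = [2, 6] → torsion [2, 6]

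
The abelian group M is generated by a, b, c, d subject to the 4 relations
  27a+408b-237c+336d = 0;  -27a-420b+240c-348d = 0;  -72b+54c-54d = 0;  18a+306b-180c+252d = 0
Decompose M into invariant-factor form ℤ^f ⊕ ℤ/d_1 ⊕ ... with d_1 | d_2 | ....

Answer: M ≅ ℤ/3 ⊕ ℤ/9 ⊕ ℤ/18 ⊕ ℤ/18

Derivation:
rank_ℚ(R)=4; free=4−4=0
SNF(R) diag = [3, 9, 18, 18] → torsion [3, 9, 18, 18]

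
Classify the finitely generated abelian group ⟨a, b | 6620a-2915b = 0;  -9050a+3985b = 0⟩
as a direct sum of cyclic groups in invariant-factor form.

Answer: M ≅ ℤ/5 ⊕ ℤ/10

Derivation:
rank_ℚ(R)=2; free=2−2=0
SNF(R) diag = [5, 10] → torsion [5, 10]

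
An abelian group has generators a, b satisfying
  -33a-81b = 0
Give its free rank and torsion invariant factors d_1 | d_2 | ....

rank_ℚ(R)=1; free=2−1=1
SNF(R) diag = [3] → torsion [3]

Answer: M ≅ ℤ^1 ⊕ ℤ/3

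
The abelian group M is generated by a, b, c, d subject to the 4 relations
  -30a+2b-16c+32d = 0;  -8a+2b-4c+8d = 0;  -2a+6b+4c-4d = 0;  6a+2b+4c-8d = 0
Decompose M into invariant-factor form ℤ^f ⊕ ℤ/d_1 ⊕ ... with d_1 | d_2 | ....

Answer: M ≅ ℤ/2 ⊕ ℤ/2 ⊕ ℤ/4 ⊕ ℤ/4

Derivation:
rank_ℚ(R)=4; free=4−4=0
SNF(R) diag = [2, 2, 4, 4] → torsion [2, 2, 4, 4]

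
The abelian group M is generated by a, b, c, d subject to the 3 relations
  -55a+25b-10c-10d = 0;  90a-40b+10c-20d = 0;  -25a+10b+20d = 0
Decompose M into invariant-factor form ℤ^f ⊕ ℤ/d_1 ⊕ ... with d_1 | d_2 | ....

rank_ℚ(R)=3; free=4−3=1
SNF(R) diag = [5, 5, 10] → torsion [5, 5, 10]

Answer: M ≅ ℤ^1 ⊕ ℤ/5 ⊕ ℤ/5 ⊕ ℤ/10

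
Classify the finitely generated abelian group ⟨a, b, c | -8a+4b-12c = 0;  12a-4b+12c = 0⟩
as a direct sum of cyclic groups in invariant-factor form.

Answer: M ≅ ℤ^1 ⊕ ℤ/4 ⊕ ℤ/4

Derivation:
rank_ℚ(R)=2; free=3−2=1
SNF(R) diag = [4, 4] → torsion [4, 4]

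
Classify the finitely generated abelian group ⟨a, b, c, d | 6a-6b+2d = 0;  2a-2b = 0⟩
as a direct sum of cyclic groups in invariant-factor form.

rank_ℚ(R)=2; free=4−2=2
SNF(R) diag = [2, 2] → torsion [2, 2]

Answer: M ≅ ℤ^2 ⊕ ℤ/2 ⊕ ℤ/2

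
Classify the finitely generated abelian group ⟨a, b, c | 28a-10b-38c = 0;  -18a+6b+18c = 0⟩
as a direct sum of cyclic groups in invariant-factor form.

Answer: M ≅ ℤ^1 ⊕ ℤ/2 ⊕ ℤ/6

Derivation:
rank_ℚ(R)=2; free=3−2=1
SNF(R) diag = [2, 6] → torsion [2, 6]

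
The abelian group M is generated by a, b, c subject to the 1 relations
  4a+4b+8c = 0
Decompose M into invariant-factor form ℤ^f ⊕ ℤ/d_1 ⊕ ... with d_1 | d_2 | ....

Answer: M ≅ ℤ^2 ⊕ ℤ/4

Derivation:
rank_ℚ(R)=1; free=3−1=2
SNF(R) diag = [4] → torsion [4]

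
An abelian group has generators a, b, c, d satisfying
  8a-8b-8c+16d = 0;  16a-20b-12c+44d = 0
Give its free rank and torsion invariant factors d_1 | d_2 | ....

rank_ℚ(R)=2; free=4−2=2
SNF(R) diag = [4, 8] → torsion [4, 8]

Answer: M ≅ ℤ^2 ⊕ ℤ/4 ⊕ ℤ/8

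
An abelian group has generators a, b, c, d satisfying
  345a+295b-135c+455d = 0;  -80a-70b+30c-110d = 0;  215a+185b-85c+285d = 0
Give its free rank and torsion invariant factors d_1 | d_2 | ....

Answer: M ≅ ℤ^1 ⊕ ℤ/5 ⊕ ℤ/10 ⊕ ℤ/20

Derivation:
rank_ℚ(R)=3; free=4−3=1
SNF(R) diag = [5, 10, 20] → torsion [5, 10, 20]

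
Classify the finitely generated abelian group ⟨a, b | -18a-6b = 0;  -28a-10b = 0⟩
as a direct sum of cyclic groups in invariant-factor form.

Answer: M ≅ ℤ/2 ⊕ ℤ/6

Derivation:
rank_ℚ(R)=2; free=2−2=0
SNF(R) diag = [2, 6] → torsion [2, 6]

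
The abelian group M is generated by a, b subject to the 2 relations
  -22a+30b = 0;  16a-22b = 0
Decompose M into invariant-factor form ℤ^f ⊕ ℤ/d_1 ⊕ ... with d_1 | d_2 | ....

rank_ℚ(R)=2; free=2−2=0
SNF(R) diag = [2, 2] → torsion [2, 2]

Answer: M ≅ ℤ/2 ⊕ ℤ/2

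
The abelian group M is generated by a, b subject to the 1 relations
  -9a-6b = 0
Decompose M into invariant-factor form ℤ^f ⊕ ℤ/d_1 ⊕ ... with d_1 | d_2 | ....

Answer: M ≅ ℤ^1 ⊕ ℤ/3

Derivation:
rank_ℚ(R)=1; free=2−1=1
SNF(R) diag = [3] → torsion [3]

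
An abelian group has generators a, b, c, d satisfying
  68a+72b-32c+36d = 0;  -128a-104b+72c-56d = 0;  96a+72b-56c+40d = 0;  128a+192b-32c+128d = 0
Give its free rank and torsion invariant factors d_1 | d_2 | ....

rank_ℚ(R)=4; free=4−4=0
SNF(R) diag = [4, 8, 16, 32] → torsion [4, 8, 16, 32]

Answer: M ≅ ℤ/4 ⊕ ℤ/8 ⊕ ℤ/16 ⊕ ℤ/32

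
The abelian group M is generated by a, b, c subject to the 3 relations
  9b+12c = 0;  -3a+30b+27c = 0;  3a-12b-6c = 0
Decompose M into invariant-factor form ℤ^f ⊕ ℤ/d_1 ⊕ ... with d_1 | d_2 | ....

Answer: M ≅ ℤ/3 ⊕ ℤ/3 ⊕ ℤ/9

Derivation:
rank_ℚ(R)=3; free=3−3=0
SNF(R) diag = [3, 3, 9] → torsion [3, 3, 9]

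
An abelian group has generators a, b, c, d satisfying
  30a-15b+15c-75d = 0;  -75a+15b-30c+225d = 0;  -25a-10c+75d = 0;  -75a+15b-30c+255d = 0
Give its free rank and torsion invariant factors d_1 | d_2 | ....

Answer: M ≅ ℤ/5 ⊕ ℤ/15 ⊕ ℤ/15 ⊕ ℤ/30

Derivation:
rank_ℚ(R)=4; free=4−4=0
SNF(R) diag = [5, 15, 15, 30] → torsion [5, 15, 15, 30]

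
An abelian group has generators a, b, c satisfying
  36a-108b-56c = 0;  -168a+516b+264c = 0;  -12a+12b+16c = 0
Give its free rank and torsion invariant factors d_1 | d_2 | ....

rank_ℚ(R)=3; free=3−3=0
SNF(R) diag = [4, 12, 24] → torsion [4, 12, 24]

Answer: M ≅ ℤ/4 ⊕ ℤ/12 ⊕ ℤ/24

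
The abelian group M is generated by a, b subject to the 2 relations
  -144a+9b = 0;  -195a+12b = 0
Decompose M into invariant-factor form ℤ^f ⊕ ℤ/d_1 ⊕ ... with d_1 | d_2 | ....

rank_ℚ(R)=2; free=2−2=0
SNF(R) diag = [3, 9] → torsion [3, 9]

Answer: M ≅ ℤ/3 ⊕ ℤ/9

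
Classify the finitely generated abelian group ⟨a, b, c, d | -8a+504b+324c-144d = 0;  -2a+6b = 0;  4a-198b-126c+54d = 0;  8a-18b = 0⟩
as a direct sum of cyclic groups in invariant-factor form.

rank_ℚ(R)=4; free=4−4=0
SNF(R) diag = [2, 6, 18, 36] → torsion [2, 6, 18, 36]

Answer: M ≅ ℤ/2 ⊕ ℤ/6 ⊕ ℤ/18 ⊕ ℤ/36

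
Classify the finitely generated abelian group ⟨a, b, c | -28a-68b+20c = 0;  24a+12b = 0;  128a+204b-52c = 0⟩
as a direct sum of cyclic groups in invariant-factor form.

Answer: M ≅ ℤ/4 ⊕ ℤ/4 ⊕ ℤ/12

Derivation:
rank_ℚ(R)=3; free=3−3=0
SNF(R) diag = [4, 4, 12] → torsion [4, 4, 12]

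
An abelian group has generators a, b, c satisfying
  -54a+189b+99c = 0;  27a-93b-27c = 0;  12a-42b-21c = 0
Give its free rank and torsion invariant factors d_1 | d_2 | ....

Answer: M ≅ ℤ/3 ⊕ ℤ/3 ⊕ ℤ/9

Derivation:
rank_ℚ(R)=3; free=3−3=0
SNF(R) diag = [3, 3, 9] → torsion [3, 3, 9]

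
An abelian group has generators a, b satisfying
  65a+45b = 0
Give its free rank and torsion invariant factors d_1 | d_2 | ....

Answer: M ≅ ℤ^1 ⊕ ℤ/5

Derivation:
rank_ℚ(R)=1; free=2−1=1
SNF(R) diag = [5] → torsion [5]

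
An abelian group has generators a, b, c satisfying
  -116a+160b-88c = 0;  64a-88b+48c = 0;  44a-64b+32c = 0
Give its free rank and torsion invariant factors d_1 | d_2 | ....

rank_ℚ(R)=3; free=3−3=0
SNF(R) diag = [4, 8, 8] → torsion [4, 8, 8]

Answer: M ≅ ℤ/4 ⊕ ℤ/8 ⊕ ℤ/8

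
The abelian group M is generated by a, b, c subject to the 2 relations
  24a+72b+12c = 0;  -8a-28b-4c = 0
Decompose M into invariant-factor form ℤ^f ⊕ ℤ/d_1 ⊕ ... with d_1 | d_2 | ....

Answer: M ≅ ℤ^1 ⊕ ℤ/4 ⊕ ℤ/12

Derivation:
rank_ℚ(R)=2; free=3−2=1
SNF(R) diag = [4, 12] → torsion [4, 12]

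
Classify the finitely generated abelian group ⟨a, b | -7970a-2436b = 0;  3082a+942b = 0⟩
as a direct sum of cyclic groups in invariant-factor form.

Answer: M ≅ ℤ/2 ⊕ ℤ/6

Derivation:
rank_ℚ(R)=2; free=2−2=0
SNF(R) diag = [2, 6] → torsion [2, 6]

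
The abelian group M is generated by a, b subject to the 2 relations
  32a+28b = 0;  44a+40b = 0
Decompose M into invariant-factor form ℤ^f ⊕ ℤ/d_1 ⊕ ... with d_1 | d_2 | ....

rank_ℚ(R)=2; free=2−2=0
SNF(R) diag = [4, 12] → torsion [4, 12]

Answer: M ≅ ℤ/4 ⊕ ℤ/12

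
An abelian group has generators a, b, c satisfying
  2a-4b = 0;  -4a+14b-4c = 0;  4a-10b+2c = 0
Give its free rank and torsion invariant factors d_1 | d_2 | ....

Answer: M ≅ ℤ/2 ⊕ ℤ/2 ⊕ ℤ/2

Derivation:
rank_ℚ(R)=3; free=3−3=0
SNF(R) diag = [2, 2, 2] → torsion [2, 2, 2]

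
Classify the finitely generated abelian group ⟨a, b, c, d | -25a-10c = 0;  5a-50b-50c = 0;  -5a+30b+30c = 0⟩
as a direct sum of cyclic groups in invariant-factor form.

rank_ℚ(R)=3; free=4−3=1
SNF(R) diag = [5, 10, 20] → torsion [5, 10, 20]

Answer: M ≅ ℤ^1 ⊕ ℤ/5 ⊕ ℤ/10 ⊕ ℤ/20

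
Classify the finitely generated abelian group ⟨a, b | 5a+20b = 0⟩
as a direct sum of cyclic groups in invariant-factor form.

Answer: M ≅ ℤ^1 ⊕ ℤ/5

Derivation:
rank_ℚ(R)=1; free=2−1=1
SNF(R) diag = [5] → torsion [5]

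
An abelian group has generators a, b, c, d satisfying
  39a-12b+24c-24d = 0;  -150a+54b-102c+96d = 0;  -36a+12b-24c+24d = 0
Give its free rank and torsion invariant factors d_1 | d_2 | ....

rank_ℚ(R)=3; free=4−3=1
SNF(R) diag = [3, 6, 12] → torsion [3, 6, 12]

Answer: M ≅ ℤ^1 ⊕ ℤ/3 ⊕ ℤ/6 ⊕ ℤ/12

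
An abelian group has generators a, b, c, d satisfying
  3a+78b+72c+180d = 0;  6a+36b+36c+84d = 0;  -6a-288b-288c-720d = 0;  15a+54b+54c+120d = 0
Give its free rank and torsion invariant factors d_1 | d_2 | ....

Answer: M ≅ ℤ/3 ⊕ ℤ/6 ⊕ ℤ/12 ⊕ ℤ/36

Derivation:
rank_ℚ(R)=4; free=4−4=0
SNF(R) diag = [3, 6, 12, 36] → torsion [3, 6, 12, 36]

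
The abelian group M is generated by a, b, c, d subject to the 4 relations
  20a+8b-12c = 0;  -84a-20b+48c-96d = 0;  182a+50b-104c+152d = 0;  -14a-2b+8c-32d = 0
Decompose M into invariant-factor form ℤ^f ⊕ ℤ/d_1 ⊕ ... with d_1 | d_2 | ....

rank_ℚ(R)=4; free=4−4=0
SNF(R) diag = [2, 4, 8, 24] → torsion [2, 4, 8, 24]

Answer: M ≅ ℤ/2 ⊕ ℤ/4 ⊕ ℤ/8 ⊕ ℤ/24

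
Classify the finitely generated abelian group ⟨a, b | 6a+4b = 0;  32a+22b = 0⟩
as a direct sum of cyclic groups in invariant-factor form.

rank_ℚ(R)=2; free=2−2=0
SNF(R) diag = [2, 2] → torsion [2, 2]

Answer: M ≅ ℤ/2 ⊕ ℤ/2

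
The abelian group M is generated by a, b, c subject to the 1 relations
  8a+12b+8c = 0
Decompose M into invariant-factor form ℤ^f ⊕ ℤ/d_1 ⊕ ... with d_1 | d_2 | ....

rank_ℚ(R)=1; free=3−1=2
SNF(R) diag = [4] → torsion [4]

Answer: M ≅ ℤ^2 ⊕ ℤ/4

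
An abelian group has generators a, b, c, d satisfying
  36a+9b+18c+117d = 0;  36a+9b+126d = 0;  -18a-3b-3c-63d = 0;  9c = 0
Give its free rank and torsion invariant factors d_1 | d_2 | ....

rank_ℚ(R)=4; free=4−4=0
SNF(R) diag = [3, 9, 9, 18] → torsion [3, 9, 9, 18]

Answer: M ≅ ℤ/3 ⊕ ℤ/9 ⊕ ℤ/9 ⊕ ℤ/18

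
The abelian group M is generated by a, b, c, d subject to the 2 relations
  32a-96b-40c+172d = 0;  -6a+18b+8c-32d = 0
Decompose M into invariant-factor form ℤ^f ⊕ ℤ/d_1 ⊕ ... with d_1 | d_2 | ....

Answer: M ≅ ℤ^2 ⊕ ℤ/2 ⊕ ℤ/4

Derivation:
rank_ℚ(R)=2; free=4−2=2
SNF(R) diag = [2, 4] → torsion [2, 4]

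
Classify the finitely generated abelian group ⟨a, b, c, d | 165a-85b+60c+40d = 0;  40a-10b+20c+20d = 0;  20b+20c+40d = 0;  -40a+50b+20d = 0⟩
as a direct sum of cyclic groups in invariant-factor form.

rank_ℚ(R)=4; free=4−4=0
SNF(R) diag = [5, 10, 20, 40] → torsion [5, 10, 20, 40]

Answer: M ≅ ℤ/5 ⊕ ℤ/10 ⊕ ℤ/20 ⊕ ℤ/40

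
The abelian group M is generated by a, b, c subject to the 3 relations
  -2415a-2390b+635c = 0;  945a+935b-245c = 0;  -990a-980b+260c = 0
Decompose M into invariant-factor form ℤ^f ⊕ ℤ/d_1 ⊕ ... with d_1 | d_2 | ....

Answer: M ≅ ℤ/5 ⊕ ℤ/15 ⊕ ℤ/30

Derivation:
rank_ℚ(R)=3; free=3−3=0
SNF(R) diag = [5, 15, 30] → torsion [5, 15, 30]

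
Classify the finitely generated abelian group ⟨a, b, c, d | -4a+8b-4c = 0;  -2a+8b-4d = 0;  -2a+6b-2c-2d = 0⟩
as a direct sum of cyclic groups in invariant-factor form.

rank_ℚ(R)=3; free=4−3=1
SNF(R) diag = [2, 2, 4] → torsion [2, 2, 4]

Answer: M ≅ ℤ^1 ⊕ ℤ/2 ⊕ ℤ/2 ⊕ ℤ/4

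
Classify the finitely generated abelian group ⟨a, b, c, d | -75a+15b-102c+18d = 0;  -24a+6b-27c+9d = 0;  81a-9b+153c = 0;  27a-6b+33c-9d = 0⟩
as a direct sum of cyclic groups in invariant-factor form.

Answer: M ≅ ℤ/3 ⊕ ℤ/3 ⊕ ℤ/9 ⊕ ℤ/9

Derivation:
rank_ℚ(R)=4; free=4−4=0
SNF(R) diag = [3, 3, 9, 9] → torsion [3, 3, 9, 9]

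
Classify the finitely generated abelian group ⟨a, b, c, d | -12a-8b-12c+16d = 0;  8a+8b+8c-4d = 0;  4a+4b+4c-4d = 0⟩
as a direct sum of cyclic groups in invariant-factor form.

Answer: M ≅ ℤ^1 ⊕ ℤ/4 ⊕ ℤ/4 ⊕ ℤ/4

Derivation:
rank_ℚ(R)=3; free=4−3=1
SNF(R) diag = [4, 4, 4] → torsion [4, 4, 4]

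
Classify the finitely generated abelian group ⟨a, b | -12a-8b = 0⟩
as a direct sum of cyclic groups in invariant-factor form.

rank_ℚ(R)=1; free=2−1=1
SNF(R) diag = [4] → torsion [4]

Answer: M ≅ ℤ^1 ⊕ ℤ/4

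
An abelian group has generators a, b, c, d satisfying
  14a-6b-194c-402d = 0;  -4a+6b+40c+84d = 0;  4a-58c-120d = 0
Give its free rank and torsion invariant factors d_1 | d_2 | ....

Answer: M ≅ ℤ^1 ⊕ ℤ/2 ⊕ ℤ/6 ⊕ ℤ/18

Derivation:
rank_ℚ(R)=3; free=4−3=1
SNF(R) diag = [2, 6, 18] → torsion [2, 6, 18]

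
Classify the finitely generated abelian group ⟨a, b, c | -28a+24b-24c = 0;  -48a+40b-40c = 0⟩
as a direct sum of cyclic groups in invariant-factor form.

Answer: M ≅ ℤ^1 ⊕ ℤ/4 ⊕ ℤ/8

Derivation:
rank_ℚ(R)=2; free=3−2=1
SNF(R) diag = [4, 8] → torsion [4, 8]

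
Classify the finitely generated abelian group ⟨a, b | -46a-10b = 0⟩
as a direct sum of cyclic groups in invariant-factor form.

rank_ℚ(R)=1; free=2−1=1
SNF(R) diag = [2] → torsion [2]

Answer: M ≅ ℤ^1 ⊕ ℤ/2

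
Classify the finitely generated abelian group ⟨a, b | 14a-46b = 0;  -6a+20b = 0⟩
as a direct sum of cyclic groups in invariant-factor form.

rank_ℚ(R)=2; free=2−2=0
SNF(R) diag = [2, 2] → torsion [2, 2]

Answer: M ≅ ℤ/2 ⊕ ℤ/2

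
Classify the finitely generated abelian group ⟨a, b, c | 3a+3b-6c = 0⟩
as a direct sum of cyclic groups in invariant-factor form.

Answer: M ≅ ℤ^2 ⊕ ℤ/3

Derivation:
rank_ℚ(R)=1; free=3−1=2
SNF(R) diag = [3] → torsion [3]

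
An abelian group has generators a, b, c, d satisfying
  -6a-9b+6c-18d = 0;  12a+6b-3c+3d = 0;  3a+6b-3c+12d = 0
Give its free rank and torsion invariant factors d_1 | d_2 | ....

rank_ℚ(R)=3; free=4−3=1
SNF(R) diag = [3, 3, 9] → torsion [3, 3, 9]

Answer: M ≅ ℤ^1 ⊕ ℤ/3 ⊕ ℤ/3 ⊕ ℤ/9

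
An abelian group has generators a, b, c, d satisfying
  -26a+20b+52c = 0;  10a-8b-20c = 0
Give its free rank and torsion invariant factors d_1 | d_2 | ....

rank_ℚ(R)=2; free=4−2=2
SNF(R) diag = [2, 4] → torsion [2, 4]

Answer: M ≅ ℤ^2 ⊕ ℤ/2 ⊕ ℤ/4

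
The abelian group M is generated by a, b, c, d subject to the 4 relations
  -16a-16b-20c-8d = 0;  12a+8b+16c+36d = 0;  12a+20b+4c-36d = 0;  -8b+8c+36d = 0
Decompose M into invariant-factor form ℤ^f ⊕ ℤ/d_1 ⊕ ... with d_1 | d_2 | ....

Answer: M ≅ ℤ/4 ⊕ ℤ/4 ⊕ ℤ/12 ⊕ ℤ/36

Derivation:
rank_ℚ(R)=4; free=4−4=0
SNF(R) diag = [4, 4, 12, 36] → torsion [4, 4, 12, 36]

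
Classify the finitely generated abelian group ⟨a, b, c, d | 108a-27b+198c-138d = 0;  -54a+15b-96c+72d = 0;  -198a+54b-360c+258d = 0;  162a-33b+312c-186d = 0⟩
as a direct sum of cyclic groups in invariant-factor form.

rank_ℚ(R)=4; free=4−4=0
SNF(R) diag = [3, 6, 18, 18] → torsion [3, 6, 18, 18]

Answer: M ≅ ℤ/3 ⊕ ℤ/6 ⊕ ℤ/18 ⊕ ℤ/18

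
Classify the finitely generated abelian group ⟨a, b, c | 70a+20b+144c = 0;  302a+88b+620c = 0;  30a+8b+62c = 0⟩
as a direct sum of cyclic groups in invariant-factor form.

rank_ℚ(R)=3; free=3−3=0
SNF(R) diag = [2, 2, 4] → torsion [2, 2, 4]

Answer: M ≅ ℤ/2 ⊕ ℤ/2 ⊕ ℤ/4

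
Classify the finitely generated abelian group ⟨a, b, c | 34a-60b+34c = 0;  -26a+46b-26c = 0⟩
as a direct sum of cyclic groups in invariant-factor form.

rank_ℚ(R)=2; free=3−2=1
SNF(R) diag = [2, 2] → torsion [2, 2]

Answer: M ≅ ℤ^1 ⊕ ℤ/2 ⊕ ℤ/2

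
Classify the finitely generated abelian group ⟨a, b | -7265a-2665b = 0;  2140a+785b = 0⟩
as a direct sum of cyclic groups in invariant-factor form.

rank_ℚ(R)=2; free=2−2=0
SNF(R) diag = [5, 15] → torsion [5, 15]

Answer: M ≅ ℤ/5 ⊕ ℤ/15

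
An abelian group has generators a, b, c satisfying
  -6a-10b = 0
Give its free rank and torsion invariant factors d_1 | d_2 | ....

Answer: M ≅ ℤ^2 ⊕ ℤ/2

Derivation:
rank_ℚ(R)=1; free=3−1=2
SNF(R) diag = [2] → torsion [2]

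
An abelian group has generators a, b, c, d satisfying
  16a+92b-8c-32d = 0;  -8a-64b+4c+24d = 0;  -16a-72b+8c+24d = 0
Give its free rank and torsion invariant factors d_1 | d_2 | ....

Answer: M ≅ ℤ^1 ⊕ ℤ/4 ⊕ ℤ/4 ⊕ ℤ/8

Derivation:
rank_ℚ(R)=3; free=4−3=1
SNF(R) diag = [4, 4, 8] → torsion [4, 4, 8]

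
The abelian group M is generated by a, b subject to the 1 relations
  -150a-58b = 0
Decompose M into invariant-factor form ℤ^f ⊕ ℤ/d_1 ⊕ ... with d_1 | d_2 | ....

Answer: M ≅ ℤ^1 ⊕ ℤ/2

Derivation:
rank_ℚ(R)=1; free=2−1=1
SNF(R) diag = [2] → torsion [2]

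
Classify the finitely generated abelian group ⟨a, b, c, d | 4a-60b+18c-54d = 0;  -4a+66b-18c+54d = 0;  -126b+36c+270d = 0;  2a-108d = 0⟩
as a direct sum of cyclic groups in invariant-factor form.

rank_ℚ(R)=4; free=4−4=0
SNF(R) diag = [2, 6, 18, 54] → torsion [2, 6, 18, 54]

Answer: M ≅ ℤ/2 ⊕ ℤ/6 ⊕ ℤ/18 ⊕ ℤ/54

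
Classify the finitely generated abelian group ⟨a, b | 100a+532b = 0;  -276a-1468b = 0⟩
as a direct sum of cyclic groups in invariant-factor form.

Answer: M ≅ ℤ/4 ⊕ ℤ/8

Derivation:
rank_ℚ(R)=2; free=2−2=0
SNF(R) diag = [4, 8] → torsion [4, 8]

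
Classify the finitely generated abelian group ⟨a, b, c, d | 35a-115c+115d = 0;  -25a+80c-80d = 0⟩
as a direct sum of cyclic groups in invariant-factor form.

Answer: M ≅ ℤ^2 ⊕ ℤ/5 ⊕ ℤ/15

Derivation:
rank_ℚ(R)=2; free=4−2=2
SNF(R) diag = [5, 15] → torsion [5, 15]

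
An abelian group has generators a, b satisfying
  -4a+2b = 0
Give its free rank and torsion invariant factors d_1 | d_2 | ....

rank_ℚ(R)=1; free=2−1=1
SNF(R) diag = [2] → torsion [2]

Answer: M ≅ ℤ^1 ⊕ ℤ/2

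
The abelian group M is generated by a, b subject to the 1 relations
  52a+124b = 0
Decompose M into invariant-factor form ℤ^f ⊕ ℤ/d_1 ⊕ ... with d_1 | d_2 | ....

rank_ℚ(R)=1; free=2−1=1
SNF(R) diag = [4] → torsion [4]

Answer: M ≅ ℤ^1 ⊕ ℤ/4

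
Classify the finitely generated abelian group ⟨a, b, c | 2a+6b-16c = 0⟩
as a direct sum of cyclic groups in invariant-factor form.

Answer: M ≅ ℤ^2 ⊕ ℤ/2

Derivation:
rank_ℚ(R)=1; free=3−1=2
SNF(R) diag = [2] → torsion [2]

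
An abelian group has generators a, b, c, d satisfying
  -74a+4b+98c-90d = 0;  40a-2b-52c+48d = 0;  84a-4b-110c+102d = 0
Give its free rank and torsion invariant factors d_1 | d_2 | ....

rank_ℚ(R)=3; free=4−3=1
SNF(R) diag = [2, 2, 6] → torsion [2, 2, 6]

Answer: M ≅ ℤ^1 ⊕ ℤ/2 ⊕ ℤ/2 ⊕ ℤ/6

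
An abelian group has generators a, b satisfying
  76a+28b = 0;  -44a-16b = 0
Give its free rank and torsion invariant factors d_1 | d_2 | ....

rank_ℚ(R)=2; free=2−2=0
SNF(R) diag = [4, 4] → torsion [4, 4]

Answer: M ≅ ℤ/4 ⊕ ℤ/4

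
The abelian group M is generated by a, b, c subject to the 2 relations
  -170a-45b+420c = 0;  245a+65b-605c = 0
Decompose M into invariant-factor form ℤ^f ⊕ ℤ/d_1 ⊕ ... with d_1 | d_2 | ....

rank_ℚ(R)=2; free=3−2=1
SNF(R) diag = [5, 5] → torsion [5, 5]

Answer: M ≅ ℤ^1 ⊕ ℤ/5 ⊕ ℤ/5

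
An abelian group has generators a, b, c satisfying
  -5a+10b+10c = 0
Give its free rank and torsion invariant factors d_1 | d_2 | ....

Answer: M ≅ ℤ^2 ⊕ ℤ/5

Derivation:
rank_ℚ(R)=1; free=3−1=2
SNF(R) diag = [5] → torsion [5]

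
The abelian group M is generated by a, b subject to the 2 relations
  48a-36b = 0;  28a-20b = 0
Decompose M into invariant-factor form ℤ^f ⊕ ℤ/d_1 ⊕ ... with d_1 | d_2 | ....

rank_ℚ(R)=2; free=2−2=0
SNF(R) diag = [4, 12] → torsion [4, 12]

Answer: M ≅ ℤ/4 ⊕ ℤ/12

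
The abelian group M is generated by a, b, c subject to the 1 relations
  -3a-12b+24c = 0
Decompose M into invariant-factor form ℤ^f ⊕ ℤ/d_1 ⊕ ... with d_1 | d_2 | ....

rank_ℚ(R)=1; free=3−1=2
SNF(R) diag = [3] → torsion [3]

Answer: M ≅ ℤ^2 ⊕ ℤ/3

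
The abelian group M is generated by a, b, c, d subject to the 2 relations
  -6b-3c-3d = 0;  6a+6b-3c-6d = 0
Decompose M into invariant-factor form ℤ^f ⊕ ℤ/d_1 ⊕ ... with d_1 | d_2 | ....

rank_ℚ(R)=2; free=4−2=2
SNF(R) diag = [3, 3] → torsion [3, 3]

Answer: M ≅ ℤ^2 ⊕ ℤ/3 ⊕ ℤ/3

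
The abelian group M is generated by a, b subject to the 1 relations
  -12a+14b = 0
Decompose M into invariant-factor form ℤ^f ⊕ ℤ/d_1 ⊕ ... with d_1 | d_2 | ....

Answer: M ≅ ℤ^1 ⊕ ℤ/2

Derivation:
rank_ℚ(R)=1; free=2−1=1
SNF(R) diag = [2] → torsion [2]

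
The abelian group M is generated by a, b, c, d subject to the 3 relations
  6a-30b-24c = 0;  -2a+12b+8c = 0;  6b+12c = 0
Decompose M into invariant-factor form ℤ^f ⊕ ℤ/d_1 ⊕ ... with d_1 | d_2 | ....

Answer: M ≅ ℤ^1 ⊕ ℤ/2 ⊕ ℤ/6 ⊕ ℤ/12

Derivation:
rank_ℚ(R)=3; free=4−3=1
SNF(R) diag = [2, 6, 12] → torsion [2, 6, 12]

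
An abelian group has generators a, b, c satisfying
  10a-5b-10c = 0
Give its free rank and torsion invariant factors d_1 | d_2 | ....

Answer: M ≅ ℤ^2 ⊕ ℤ/5

Derivation:
rank_ℚ(R)=1; free=3−1=2
SNF(R) diag = [5] → torsion [5]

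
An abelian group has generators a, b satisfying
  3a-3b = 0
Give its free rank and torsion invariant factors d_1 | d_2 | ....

rank_ℚ(R)=1; free=2−1=1
SNF(R) diag = [3] → torsion [3]

Answer: M ≅ ℤ^1 ⊕ ℤ/3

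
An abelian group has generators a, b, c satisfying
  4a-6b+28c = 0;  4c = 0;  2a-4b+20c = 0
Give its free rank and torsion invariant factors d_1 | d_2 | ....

rank_ℚ(R)=3; free=3−3=0
SNF(R) diag = [2, 2, 4] → torsion [2, 2, 4]

Answer: M ≅ ℤ/2 ⊕ ℤ/2 ⊕ ℤ/4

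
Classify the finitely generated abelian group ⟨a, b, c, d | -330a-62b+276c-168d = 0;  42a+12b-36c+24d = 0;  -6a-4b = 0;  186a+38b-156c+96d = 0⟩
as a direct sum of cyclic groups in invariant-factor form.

Answer: M ≅ ℤ/2 ⊕ ℤ/6 ⊕ ℤ/12 ⊕ ℤ/24

Derivation:
rank_ℚ(R)=4; free=4−4=0
SNF(R) diag = [2, 6, 12, 24] → torsion [2, 6, 12, 24]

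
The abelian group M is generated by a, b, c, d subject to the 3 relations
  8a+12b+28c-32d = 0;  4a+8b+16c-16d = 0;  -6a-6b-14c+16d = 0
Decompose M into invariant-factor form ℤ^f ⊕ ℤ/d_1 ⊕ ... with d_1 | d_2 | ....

rank_ℚ(R)=3; free=4−3=1
SNF(R) diag = [2, 4, 8] → torsion [2, 4, 8]

Answer: M ≅ ℤ^1 ⊕ ℤ/2 ⊕ ℤ/4 ⊕ ℤ/8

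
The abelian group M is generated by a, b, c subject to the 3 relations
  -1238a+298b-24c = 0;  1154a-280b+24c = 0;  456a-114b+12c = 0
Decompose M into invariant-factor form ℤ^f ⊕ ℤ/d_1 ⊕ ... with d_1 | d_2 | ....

Answer: M ≅ ℤ/2 ⊕ ℤ/6 ⊕ ℤ/12

Derivation:
rank_ℚ(R)=3; free=3−3=0
SNF(R) diag = [2, 6, 12] → torsion [2, 6, 12]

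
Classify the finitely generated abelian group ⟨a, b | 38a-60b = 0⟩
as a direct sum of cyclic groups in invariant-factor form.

rank_ℚ(R)=1; free=2−1=1
SNF(R) diag = [2] → torsion [2]

Answer: M ≅ ℤ^1 ⊕ ℤ/2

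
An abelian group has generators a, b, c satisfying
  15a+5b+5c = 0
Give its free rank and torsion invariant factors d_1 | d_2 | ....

Answer: M ≅ ℤ^2 ⊕ ℤ/5

Derivation:
rank_ℚ(R)=1; free=3−1=2
SNF(R) diag = [5] → torsion [5]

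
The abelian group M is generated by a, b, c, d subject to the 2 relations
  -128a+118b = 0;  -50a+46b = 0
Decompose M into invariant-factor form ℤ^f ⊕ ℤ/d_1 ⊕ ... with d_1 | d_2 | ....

Answer: M ≅ ℤ^2 ⊕ ℤ/2 ⊕ ℤ/6

Derivation:
rank_ℚ(R)=2; free=4−2=2
SNF(R) diag = [2, 6] → torsion [2, 6]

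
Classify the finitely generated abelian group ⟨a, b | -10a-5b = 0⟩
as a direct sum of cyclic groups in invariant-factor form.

Answer: M ≅ ℤ^1 ⊕ ℤ/5

Derivation:
rank_ℚ(R)=1; free=2−1=1
SNF(R) diag = [5] → torsion [5]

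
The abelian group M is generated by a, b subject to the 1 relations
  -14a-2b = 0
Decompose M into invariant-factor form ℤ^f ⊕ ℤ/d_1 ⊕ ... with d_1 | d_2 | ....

rank_ℚ(R)=1; free=2−1=1
SNF(R) diag = [2] → torsion [2]

Answer: M ≅ ℤ^1 ⊕ ℤ/2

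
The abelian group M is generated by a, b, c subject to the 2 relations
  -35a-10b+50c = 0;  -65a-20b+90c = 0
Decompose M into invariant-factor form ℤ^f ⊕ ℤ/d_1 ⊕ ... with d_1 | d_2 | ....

rank_ℚ(R)=2; free=3−2=1
SNF(R) diag = [5, 10] → torsion [5, 10]

Answer: M ≅ ℤ^1 ⊕ ℤ/5 ⊕ ℤ/10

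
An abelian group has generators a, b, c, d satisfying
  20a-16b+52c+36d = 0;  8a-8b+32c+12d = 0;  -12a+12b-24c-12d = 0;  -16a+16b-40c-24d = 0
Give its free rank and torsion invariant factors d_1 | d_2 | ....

rank_ℚ(R)=4; free=4−4=0
SNF(R) diag = [4, 4, 12, 24] → torsion [4, 4, 12, 24]

Answer: M ≅ ℤ/4 ⊕ ℤ/4 ⊕ ℤ/12 ⊕ ℤ/24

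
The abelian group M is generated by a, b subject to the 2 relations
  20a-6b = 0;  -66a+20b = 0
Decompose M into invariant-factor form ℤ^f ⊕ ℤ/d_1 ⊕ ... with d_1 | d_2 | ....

Answer: M ≅ ℤ/2 ⊕ ℤ/2

Derivation:
rank_ℚ(R)=2; free=2−2=0
SNF(R) diag = [2, 2] → torsion [2, 2]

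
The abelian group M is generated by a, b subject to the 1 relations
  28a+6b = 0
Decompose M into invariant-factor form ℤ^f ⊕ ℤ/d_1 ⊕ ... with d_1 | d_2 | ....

rank_ℚ(R)=1; free=2−1=1
SNF(R) diag = [2] → torsion [2]

Answer: M ≅ ℤ^1 ⊕ ℤ/2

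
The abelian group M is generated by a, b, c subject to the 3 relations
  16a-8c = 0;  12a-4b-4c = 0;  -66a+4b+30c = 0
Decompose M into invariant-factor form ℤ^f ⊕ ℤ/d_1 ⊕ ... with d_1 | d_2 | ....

rank_ℚ(R)=3; free=3−3=0
SNF(R) diag = [2, 4, 8] → torsion [2, 4, 8]

Answer: M ≅ ℤ/2 ⊕ ℤ/4 ⊕ ℤ/8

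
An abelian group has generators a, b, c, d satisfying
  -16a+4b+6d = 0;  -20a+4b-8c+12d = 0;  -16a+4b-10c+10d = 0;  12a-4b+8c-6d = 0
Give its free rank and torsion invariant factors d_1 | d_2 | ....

Answer: M ≅ ℤ/2 ⊕ ℤ/2 ⊕ ℤ/4 ⊕ ℤ/4

Derivation:
rank_ℚ(R)=4; free=4−4=0
SNF(R) diag = [2, 2, 4, 4] → torsion [2, 2, 4, 4]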